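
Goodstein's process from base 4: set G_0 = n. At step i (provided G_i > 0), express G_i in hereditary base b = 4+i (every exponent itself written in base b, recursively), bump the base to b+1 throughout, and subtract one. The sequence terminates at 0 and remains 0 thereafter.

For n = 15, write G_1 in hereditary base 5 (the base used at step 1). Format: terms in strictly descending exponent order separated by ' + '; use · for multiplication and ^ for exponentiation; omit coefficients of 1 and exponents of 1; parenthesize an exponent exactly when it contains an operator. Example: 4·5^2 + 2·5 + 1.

step 0: 15 = 3·4 + 3; sub 5 for 4: 3·5 + 3; = 18; G_1 = 18−1 = 17
step 1: 17 = 3·5 + 2; sub 6 for 5: 3·6 + 2; = 20; G_2 = 20−1 = 19

3·5 + 2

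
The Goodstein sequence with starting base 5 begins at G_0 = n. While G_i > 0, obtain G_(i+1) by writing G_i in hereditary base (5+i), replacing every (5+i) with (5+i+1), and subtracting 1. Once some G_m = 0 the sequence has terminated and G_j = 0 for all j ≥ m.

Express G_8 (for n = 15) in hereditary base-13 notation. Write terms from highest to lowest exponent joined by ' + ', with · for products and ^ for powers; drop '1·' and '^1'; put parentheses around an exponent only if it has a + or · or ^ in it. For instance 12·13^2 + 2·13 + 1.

[0] 15 ≡ 3·5 (base 5). Lift 6: 18. −1: 17.
[1] 17 ≡ 2·6 + 5 (base 6). Lift 7: 19. −1: 18.
[2] 18 ≡ 2·7 + 4 (base 7). Lift 8: 20. −1: 19.
[3] 19 ≡ 2·8 + 3 (base 8). Lift 9: 21. −1: 20.
[4] 20 ≡ 2·9 + 2 (base 9). Lift 10: 22. −1: 21.
[5] 21 ≡ 2·10 + 1 (base 10). Lift 11: 23. −1: 22.
[6] 22 ≡ 2·11 (base 11). Lift 12: 24. −1: 23.
[7] 23 ≡ 12 + 11 (base 12). Lift 13: 24. −1: 23.
[8] 23 ≡ 13 + 10 (base 13). Lift 14: 24. −1: 23.

13 + 10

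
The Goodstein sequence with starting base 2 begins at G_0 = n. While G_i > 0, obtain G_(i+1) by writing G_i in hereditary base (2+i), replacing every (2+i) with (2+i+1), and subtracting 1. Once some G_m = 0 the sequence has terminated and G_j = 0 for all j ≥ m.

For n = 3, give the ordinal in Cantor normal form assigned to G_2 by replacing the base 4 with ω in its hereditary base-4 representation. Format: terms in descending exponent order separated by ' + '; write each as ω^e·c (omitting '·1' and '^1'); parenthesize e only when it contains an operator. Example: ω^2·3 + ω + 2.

3 —HB2→ 2 + 1 —bump→ 3 + 1 = 4 —(−1)→ 3
3 —HB3→ 3 —bump→ 4 = 4 —(−1)→ 3
3 —HB4→ 3 —bump→ 3 = 3 —(−1)→ 2

3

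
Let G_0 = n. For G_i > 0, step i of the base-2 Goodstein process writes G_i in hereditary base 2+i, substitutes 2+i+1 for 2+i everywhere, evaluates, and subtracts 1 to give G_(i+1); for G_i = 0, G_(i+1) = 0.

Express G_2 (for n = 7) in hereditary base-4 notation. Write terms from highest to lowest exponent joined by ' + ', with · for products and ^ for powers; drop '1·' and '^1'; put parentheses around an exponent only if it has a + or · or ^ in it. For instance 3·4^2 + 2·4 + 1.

4^4 + 3

G_0=7  [base 2] 2^2 + 2 + 1  →[2↦3]→  3^3 + 3 + 1 = 31  −1 ⇒ G_1=30
G_1=30  [base 3] 3^3 + 3  →[3↦4]→  4^4 + 4 = 260  −1 ⇒ G_2=259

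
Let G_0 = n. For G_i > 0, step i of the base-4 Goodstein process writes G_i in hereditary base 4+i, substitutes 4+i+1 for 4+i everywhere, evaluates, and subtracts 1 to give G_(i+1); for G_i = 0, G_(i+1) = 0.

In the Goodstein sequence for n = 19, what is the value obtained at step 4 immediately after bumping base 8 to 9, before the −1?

70

base 4: 19 = 4^2 + 3; at 5: 5^2 + 3 = 28; next = 27
base 5: 27 = 5^2 + 2; at 6: 6^2 + 2 = 38; next = 37
base 6: 37 = 6^2 + 1; at 7: 7^2 + 1 = 50; next = 49
base 7: 49 = 7^2; at 8: 8^2 = 64; next = 63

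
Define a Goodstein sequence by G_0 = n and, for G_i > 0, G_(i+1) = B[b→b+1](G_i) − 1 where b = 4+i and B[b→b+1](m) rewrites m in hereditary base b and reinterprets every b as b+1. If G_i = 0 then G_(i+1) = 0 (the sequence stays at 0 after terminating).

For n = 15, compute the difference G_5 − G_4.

base 4: 15 = 3·4 + 3; at 5: 3·5 + 3 = 18; next = 17
base 5: 17 = 3·5 + 2; at 6: 3·6 + 2 = 20; next = 19
base 6: 19 = 3·6 + 1; at 7: 3·7 + 1 = 22; next = 21
base 7: 21 = 3·7; at 8: 3·8 = 24; next = 23
base 8: 23 = 2·8 + 7; at 9: 2·9 + 7 = 25; next = 24

1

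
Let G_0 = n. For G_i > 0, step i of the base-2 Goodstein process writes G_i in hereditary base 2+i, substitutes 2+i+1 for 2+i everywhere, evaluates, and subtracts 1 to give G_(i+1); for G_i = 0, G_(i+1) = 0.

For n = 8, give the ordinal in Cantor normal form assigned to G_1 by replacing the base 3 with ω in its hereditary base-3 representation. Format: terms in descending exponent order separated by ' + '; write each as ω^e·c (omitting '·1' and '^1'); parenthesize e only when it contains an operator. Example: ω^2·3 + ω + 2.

8 —HB2→ 2^(2 + 1) —bump→ 3^(3 + 1) = 81 —(−1)→ 80
80 —HB3→ 2·3^3 + 2·3^2 + 2·3 + 2 —bump→ 2·4^4 + 2·4^2 + 2·4 + 2 = 554 —(−1)→ 553

ω^ω·2 + ω^2·2 + ω·2 + 2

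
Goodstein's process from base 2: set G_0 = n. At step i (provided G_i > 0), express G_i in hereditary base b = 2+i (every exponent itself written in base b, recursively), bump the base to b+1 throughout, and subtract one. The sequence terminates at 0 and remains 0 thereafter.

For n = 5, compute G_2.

G_0 = 5. HB_2(5) = 2^2 + 1. Bump = 28. G_1 = 27.
G_1 = 27. HB_3(27) = 3^3. Bump = 256. G_2 = 255.
G_2 = 255. HB_4(255) = 3·4^3 + 3·4^2 + 3·4 + 3. Bump = 468. G_3 = 467.

255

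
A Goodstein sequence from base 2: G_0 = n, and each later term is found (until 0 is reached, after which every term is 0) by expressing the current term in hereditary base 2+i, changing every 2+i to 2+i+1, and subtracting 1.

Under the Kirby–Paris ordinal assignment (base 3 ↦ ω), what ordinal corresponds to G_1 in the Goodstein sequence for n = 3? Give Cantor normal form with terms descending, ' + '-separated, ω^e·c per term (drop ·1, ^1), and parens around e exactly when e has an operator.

G_0=3  [base 2] 2 + 1  →[2↦3]→  3 + 1 = 4  −1 ⇒ G_1=3
G_1=3  [base 3] 3  →[3↦4]→  4 = 4  −1 ⇒ G_2=3

ω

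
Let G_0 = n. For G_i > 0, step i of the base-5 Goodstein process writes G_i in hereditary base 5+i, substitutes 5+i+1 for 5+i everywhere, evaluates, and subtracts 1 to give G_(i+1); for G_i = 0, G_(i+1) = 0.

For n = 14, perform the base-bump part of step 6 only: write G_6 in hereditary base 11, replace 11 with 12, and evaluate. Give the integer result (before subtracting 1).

G_0=14  [base 5] 2·5 + 4  →[5↦6]→  2·6 + 4 = 16  −1 ⇒ G_1=15
G_1=15  [base 6] 2·6 + 3  →[6↦7]→  2·7 + 3 = 17  −1 ⇒ G_2=16
G_2=16  [base 7] 2·7 + 2  →[7↦8]→  2·8 + 2 = 18  −1 ⇒ G_3=17
G_3=17  [base 8] 2·8 + 1  →[8↦9]→  2·9 + 1 = 19  −1 ⇒ G_4=18
G_4=18  [base 9] 2·9  →[9↦10]→  2·10 = 20  −1 ⇒ G_5=19
G_5=19  [base 10] 10 + 9  →[10↦11]→  11 + 9 = 20  −1 ⇒ G_6=19

20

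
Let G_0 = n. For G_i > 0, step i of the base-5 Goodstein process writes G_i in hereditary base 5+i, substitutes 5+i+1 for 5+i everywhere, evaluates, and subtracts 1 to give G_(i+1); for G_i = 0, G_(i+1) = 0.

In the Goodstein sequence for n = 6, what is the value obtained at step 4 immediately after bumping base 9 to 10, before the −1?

[0] 6 ≡ 5 + 1 (base 5). Lift 6: 7. −1: 6.
[1] 6 ≡ 6 (base 6). Lift 7: 7. −1: 6.
[2] 6 ≡ 6 (base 7). Lift 8: 6. −1: 5.
[3] 5 ≡ 5 (base 8). Lift 9: 5. −1: 4.

4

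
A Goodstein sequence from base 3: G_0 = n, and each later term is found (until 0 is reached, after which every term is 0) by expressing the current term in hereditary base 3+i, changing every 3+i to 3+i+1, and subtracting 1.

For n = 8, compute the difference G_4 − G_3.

0

i=0: 8 = 2·3 + 2 (b=3); 3→4: 2·4 + 2 = 10; 10−1 = 9
i=1: 9 = 2·4 + 1 (b=4); 4→5: 2·5 + 1 = 11; 11−1 = 10
i=2: 10 = 2·5 (b=5); 5→6: 2·6 = 12; 12−1 = 11
i=3: 11 = 6 + 5 (b=6); 6→7: 7 + 5 = 12; 12−1 = 11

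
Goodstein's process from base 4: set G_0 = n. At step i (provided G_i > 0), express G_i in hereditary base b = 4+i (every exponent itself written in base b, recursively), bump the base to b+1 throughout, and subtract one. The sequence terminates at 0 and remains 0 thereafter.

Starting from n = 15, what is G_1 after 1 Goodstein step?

15 —HB4→ 3·4 + 3 —bump→ 3·5 + 3 = 18 —(−1)→ 17
17 —HB5→ 3·5 + 2 —bump→ 3·6 + 2 = 20 —(−1)→ 19

17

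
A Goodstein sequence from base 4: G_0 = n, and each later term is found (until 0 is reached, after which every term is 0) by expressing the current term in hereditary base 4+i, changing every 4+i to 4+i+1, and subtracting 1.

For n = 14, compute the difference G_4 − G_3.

[0] 14 ≡ 3·4 + 2 (base 4). Lift 5: 17. −1: 16.
[1] 16 ≡ 3·5 + 1 (base 5). Lift 6: 19. −1: 18.
[2] 18 ≡ 3·6 (base 6). Lift 7: 21. −1: 20.
[3] 20 ≡ 2·7 + 6 (base 7). Lift 8: 22. −1: 21.

1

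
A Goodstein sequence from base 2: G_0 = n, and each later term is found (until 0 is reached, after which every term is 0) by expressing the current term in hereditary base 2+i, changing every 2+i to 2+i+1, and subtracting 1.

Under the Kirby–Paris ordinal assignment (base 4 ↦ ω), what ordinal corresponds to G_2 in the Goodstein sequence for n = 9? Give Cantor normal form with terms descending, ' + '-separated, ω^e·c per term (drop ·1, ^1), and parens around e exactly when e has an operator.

ω^ω·3 + ω^3·3 + ω^2·3 + ω·3 + 3

(0) 9|_2 = 2^(2 + 1) + 1 ↦ 3^(3 + 1) + 1|_3 = 82 ⇒ 81
(1) 81|_3 = 3^(3 + 1) ↦ 4^(4 + 1)|_4 = 1024 ⇒ 1023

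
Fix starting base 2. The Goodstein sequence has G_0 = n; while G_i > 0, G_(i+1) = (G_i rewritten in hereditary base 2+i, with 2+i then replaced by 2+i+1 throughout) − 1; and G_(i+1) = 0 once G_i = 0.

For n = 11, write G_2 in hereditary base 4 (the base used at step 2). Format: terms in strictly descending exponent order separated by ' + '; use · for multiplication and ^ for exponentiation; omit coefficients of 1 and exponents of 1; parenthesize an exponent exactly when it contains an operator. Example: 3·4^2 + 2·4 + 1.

4^(4 + 1) + 3

[0] 11 ≡ 2^(2 + 1) + 2 + 1 (base 2). Lift 3: 85. −1: 84.
[1] 84 ≡ 3^(3 + 1) + 3 (base 3). Lift 4: 1028. −1: 1027.
[2] 1027 ≡ 4^(4 + 1) + 3 (base 4). Lift 5: 15628. −1: 15627.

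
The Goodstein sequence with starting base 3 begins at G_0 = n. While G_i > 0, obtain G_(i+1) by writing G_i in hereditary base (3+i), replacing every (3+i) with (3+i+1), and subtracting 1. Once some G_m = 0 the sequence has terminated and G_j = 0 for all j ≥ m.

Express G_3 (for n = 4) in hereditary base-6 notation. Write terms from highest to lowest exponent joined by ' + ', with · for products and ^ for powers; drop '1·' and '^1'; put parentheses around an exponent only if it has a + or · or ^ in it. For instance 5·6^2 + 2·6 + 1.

4 —HB3→ 3 + 1 —bump→ 4 + 1 = 5 —(−1)→ 4
4 —HB4→ 4 —bump→ 5 = 5 —(−1)→ 4
4 —HB5→ 4 —bump→ 4 = 4 —(−1)→ 3
3 —HB6→ 3 —bump→ 3 = 3 —(−1)→ 2

3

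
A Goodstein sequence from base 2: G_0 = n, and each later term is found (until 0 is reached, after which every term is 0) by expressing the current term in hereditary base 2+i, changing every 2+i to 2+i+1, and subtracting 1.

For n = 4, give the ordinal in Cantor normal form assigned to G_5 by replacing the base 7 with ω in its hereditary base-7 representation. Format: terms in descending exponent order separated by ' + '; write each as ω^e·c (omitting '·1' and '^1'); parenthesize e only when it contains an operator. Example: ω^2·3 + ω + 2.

ω^2·2 + ω + 4

(0) 4|_2 = 2^2 ↦ 3^3|_3 = 27 ⇒ 26
(1) 26|_3 = 2·3^2 + 2·3 + 2 ↦ 2·4^2 + 2·4 + 2|_4 = 42 ⇒ 41
(2) 41|_4 = 2·4^2 + 2·4 + 1 ↦ 2·5^2 + 2·5 + 1|_5 = 61 ⇒ 60
(3) 60|_5 = 2·5^2 + 2·5 ↦ 2·6^2 + 2·6|_6 = 84 ⇒ 83
(4) 83|_6 = 2·6^2 + 6 + 5 ↦ 2·7^2 + 7 + 5|_7 = 110 ⇒ 109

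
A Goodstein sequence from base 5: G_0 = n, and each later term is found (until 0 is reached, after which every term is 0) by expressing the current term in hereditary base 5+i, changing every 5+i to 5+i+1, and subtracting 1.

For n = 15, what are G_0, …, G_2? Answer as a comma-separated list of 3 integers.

15, 17, 18

(0) 15|_5 = 3·5 ↦ 3·6|_6 = 18 ⇒ 17
(1) 17|_6 = 2·6 + 5 ↦ 2·7 + 5|_7 = 19 ⇒ 18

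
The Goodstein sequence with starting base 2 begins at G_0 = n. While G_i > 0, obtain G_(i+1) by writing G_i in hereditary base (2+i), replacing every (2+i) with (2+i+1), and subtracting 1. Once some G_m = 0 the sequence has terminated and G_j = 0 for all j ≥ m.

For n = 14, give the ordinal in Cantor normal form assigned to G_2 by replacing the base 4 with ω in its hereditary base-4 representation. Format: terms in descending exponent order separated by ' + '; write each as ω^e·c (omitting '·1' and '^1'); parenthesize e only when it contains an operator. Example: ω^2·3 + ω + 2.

ω^(ω + 1) + ω^ω + 1

G_0 = 14. HB_2(14) = 2^(2 + 1) + 2^2 + 2. Bump = 111. G_1 = 110.
G_1 = 110. HB_3(110) = 3^(3 + 1) + 3^3 + 2. Bump = 1282. G_2 = 1281.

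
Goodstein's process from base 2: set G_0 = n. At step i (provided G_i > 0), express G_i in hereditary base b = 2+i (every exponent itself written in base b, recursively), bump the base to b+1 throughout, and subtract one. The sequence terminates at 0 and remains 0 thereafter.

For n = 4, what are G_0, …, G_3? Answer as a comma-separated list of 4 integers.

(0) 4|_2 = 2^2 ↦ 3^3|_3 = 27 ⇒ 26
(1) 26|_3 = 2·3^2 + 2·3 + 2 ↦ 2·4^2 + 2·4 + 2|_4 = 42 ⇒ 41
(2) 41|_4 = 2·4^2 + 2·4 + 1 ↦ 2·5^2 + 2·5 + 1|_5 = 61 ⇒ 60

4, 26, 41, 60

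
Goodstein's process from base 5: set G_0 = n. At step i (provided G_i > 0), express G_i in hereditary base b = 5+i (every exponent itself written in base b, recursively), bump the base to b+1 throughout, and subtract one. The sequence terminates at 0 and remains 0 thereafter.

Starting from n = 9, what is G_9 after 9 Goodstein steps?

9 —HB5→ 5 + 4 —bump→ 6 + 4 = 10 —(−1)→ 9
9 —HB6→ 6 + 3 —bump→ 7 + 3 = 10 —(−1)→ 9
9 —HB7→ 7 + 2 —bump→ 8 + 2 = 10 —(−1)→ 9
9 —HB8→ 8 + 1 —bump→ 9 + 1 = 10 —(−1)→ 9
9 —HB9→ 9 —bump→ 10 = 10 —(−1)→ 9
9 —HB10→ 9 —bump→ 9 = 9 —(−1)→ 8
8 —HB11→ 8 —bump→ 8 = 8 —(−1)→ 7
7 —HB12→ 7 —bump→ 7 = 7 —(−1)→ 6
6 —HB13→ 6 —bump→ 6 = 6 —(−1)→ 5

5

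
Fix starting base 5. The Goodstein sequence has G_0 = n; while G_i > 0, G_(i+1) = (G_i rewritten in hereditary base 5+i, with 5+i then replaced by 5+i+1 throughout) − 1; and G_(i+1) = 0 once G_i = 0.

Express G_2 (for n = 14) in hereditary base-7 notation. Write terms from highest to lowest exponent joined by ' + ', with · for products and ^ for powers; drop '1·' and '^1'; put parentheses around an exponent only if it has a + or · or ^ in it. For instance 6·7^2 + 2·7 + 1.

2·7 + 2

base 5: 14 = 2·5 + 4; at 6: 2·6 + 4 = 16; next = 15
base 6: 15 = 2·6 + 3; at 7: 2·7 + 3 = 17; next = 16
base 7: 16 = 2·7 + 2; at 8: 2·8 + 2 = 18; next = 17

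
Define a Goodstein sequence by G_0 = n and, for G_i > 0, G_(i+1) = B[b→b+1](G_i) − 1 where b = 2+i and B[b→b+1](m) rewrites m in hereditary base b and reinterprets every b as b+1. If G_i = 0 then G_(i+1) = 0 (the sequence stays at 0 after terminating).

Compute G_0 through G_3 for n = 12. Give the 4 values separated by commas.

12 —HB2→ 2^(2 + 1) + 2^2 —bump→ 3^(3 + 1) + 3^3 = 108 —(−1)→ 107
107 —HB3→ 3^(3 + 1) + 2·3^2 + 2·3 + 2 —bump→ 4^(4 + 1) + 2·4^2 + 2·4 + 2 = 1066 —(−1)→ 1065
1065 —HB4→ 4^(4 + 1) + 2·4^2 + 2·4 + 1 —bump→ 5^(5 + 1) + 2·5^2 + 2·5 + 1 = 15686 —(−1)→ 15685

12, 107, 1065, 15685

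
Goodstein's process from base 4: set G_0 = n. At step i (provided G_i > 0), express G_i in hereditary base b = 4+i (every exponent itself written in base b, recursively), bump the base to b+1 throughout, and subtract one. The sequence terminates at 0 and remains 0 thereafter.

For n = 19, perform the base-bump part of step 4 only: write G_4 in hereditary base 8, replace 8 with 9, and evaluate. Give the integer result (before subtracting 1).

G_0 = 19. HB_4(19) = 4^2 + 3. Bump = 28. G_1 = 27.
G_1 = 27. HB_5(27) = 5^2 + 2. Bump = 38. G_2 = 37.
G_2 = 37. HB_6(37) = 6^2 + 1. Bump = 50. G_3 = 49.
G_3 = 49. HB_7(49) = 7^2. Bump = 64. G_4 = 63.
G_4 = 63. HB_8(63) = 7·8 + 7. Bump = 70. G_5 = 69.

70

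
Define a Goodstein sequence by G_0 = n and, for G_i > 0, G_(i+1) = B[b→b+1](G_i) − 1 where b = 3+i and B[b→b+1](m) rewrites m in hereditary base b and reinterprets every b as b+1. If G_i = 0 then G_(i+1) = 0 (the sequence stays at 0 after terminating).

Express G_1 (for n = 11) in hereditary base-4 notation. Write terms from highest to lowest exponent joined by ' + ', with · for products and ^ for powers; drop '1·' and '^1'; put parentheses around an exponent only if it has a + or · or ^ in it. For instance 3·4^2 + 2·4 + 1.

4^2 + 1

G_0 = 11. HB_3(11) = 3^2 + 2. Bump = 18. G_1 = 17.
G_1 = 17. HB_4(17) = 4^2 + 1. Bump = 26. G_2 = 25.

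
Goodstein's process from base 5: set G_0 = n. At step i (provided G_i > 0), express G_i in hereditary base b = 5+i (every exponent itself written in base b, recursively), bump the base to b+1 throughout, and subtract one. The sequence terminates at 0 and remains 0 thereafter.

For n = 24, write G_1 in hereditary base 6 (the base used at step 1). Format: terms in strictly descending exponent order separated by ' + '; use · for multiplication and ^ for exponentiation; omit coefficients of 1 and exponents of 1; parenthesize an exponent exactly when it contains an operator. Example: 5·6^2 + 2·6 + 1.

4·6 + 3

(0) 24|_5 = 4·5 + 4 ↦ 4·6 + 4|_6 = 28 ⇒ 27
(1) 27|_6 = 4·6 + 3 ↦ 4·7 + 3|_7 = 31 ⇒ 30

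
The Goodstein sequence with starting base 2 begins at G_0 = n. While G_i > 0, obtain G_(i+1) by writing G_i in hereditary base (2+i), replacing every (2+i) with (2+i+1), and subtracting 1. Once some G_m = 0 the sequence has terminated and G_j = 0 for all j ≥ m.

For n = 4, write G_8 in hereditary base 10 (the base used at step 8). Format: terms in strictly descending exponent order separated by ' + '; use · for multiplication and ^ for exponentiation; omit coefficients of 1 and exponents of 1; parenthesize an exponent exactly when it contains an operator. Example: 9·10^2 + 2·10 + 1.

[0] 4 ≡ 2^2 (base 2). Lift 3: 27. −1: 26.
[1] 26 ≡ 2·3^2 + 2·3 + 2 (base 3). Lift 4: 42. −1: 41.
[2] 41 ≡ 2·4^2 + 2·4 + 1 (base 4). Lift 5: 61. −1: 60.
[3] 60 ≡ 2·5^2 + 2·5 (base 5). Lift 6: 84. −1: 83.
[4] 83 ≡ 2·6^2 + 6 + 5 (base 6). Lift 7: 110. −1: 109.
[5] 109 ≡ 2·7^2 + 7 + 4 (base 7). Lift 8: 140. −1: 139.
[6] 139 ≡ 2·8^2 + 8 + 3 (base 8). Lift 9: 174. −1: 173.
[7] 173 ≡ 2·9^2 + 9 + 2 (base 9). Lift 10: 212. −1: 211.
[8] 211 ≡ 2·10^2 + 10 + 1 (base 10). Lift 11: 254. −1: 253.

2·10^2 + 10 + 1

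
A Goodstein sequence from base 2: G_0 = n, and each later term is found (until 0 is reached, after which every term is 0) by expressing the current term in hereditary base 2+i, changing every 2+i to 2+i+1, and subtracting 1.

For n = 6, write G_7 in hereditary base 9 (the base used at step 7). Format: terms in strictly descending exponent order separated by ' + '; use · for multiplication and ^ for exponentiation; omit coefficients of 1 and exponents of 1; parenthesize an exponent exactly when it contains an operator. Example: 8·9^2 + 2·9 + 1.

5·9^5 + 5·9^4 + 5·9^3 + 5·9^2 + 5·9 + 2

G_0=6  [base 2] 2^2 + 2  →[2↦3]→  3^3 + 3 = 30  −1 ⇒ G_1=29
G_1=29  [base 3] 3^3 + 2  →[3↦4]→  4^4 + 2 = 258  −1 ⇒ G_2=257
G_2=257  [base 4] 4^4 + 1  →[4↦5]→  5^5 + 1 = 3126  −1 ⇒ G_3=3125
G_3=3125  [base 5] 5^5  →[5↦6]→  6^6 = 46656  −1 ⇒ G_4=46655
G_4=46655  [base 6] 5·6^5 + 5·6^4 + 5·6^3 + 5·6^2 + 5·6 + 5  →[6↦7]→  5·7^5 + 5·7^4 + 5·7^3 + 5·7^2 + 5·7 + 5 = 98040  −1 ⇒ G_5=98039
G_5=98039  [base 7] 5·7^5 + 5·7^4 + 5·7^3 + 5·7^2 + 5·7 + 4  →[7↦8]→  5·8^5 + 5·8^4 + 5·8^3 + 5·8^2 + 5·8 + 4 = 187244  −1 ⇒ G_6=187243
G_6=187243  [base 8] 5·8^5 + 5·8^4 + 5·8^3 + 5·8^2 + 5·8 + 3  →[8↦9]→  5·9^5 + 5·9^4 + 5·9^3 + 5·9^2 + 5·9 + 3 = 332148  −1 ⇒ G_7=332147
G_7=332147  [base 9] 5·9^5 + 5·9^4 + 5·9^3 + 5·9^2 + 5·9 + 2  →[9↦10]→  5·10^5 + 5·10^4 + 5·10^3 + 5·10^2 + 5·10 + 2 = 555552  −1 ⇒ G_8=555551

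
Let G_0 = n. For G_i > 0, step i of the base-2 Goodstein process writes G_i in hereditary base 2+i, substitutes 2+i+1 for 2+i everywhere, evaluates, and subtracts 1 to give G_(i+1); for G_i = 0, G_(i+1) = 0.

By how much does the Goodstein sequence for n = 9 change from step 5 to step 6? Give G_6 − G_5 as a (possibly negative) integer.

47861573

G_0 = 9. HB_2(9) = 2^(2 + 1) + 1. Bump = 82. G_1 = 81.
G_1 = 81. HB_3(81) = 3^(3 + 1). Bump = 1024. G_2 = 1023.
G_2 = 1023. HB_4(1023) = 3·4^4 + 3·4^3 + 3·4^2 + 3·4 + 3. Bump = 9843. G_3 = 9842.
G_3 = 9842. HB_5(9842) = 3·5^5 + 3·5^3 + 3·5^2 + 3·5 + 2. Bump = 140744. G_4 = 140743.
G_4 = 140743. HB_6(140743) = 3·6^6 + 3·6^3 + 3·6^2 + 3·6 + 1. Bump = 2471827. G_5 = 2471826.
G_5 = 2471826. HB_7(2471826) = 3·7^7 + 3·7^3 + 3·7^2 + 3·7. Bump = 50333400. G_6 = 50333399.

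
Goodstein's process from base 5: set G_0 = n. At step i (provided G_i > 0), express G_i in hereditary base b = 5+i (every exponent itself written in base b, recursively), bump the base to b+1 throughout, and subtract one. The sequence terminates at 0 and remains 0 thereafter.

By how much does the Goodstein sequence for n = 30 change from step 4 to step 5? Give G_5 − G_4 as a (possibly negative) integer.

G_0 = 30. HB_5(30) = 5^2 + 5. Bump = 42. G_1 = 41.
G_1 = 41. HB_6(41) = 6^2 + 5. Bump = 54. G_2 = 53.
G_2 = 53. HB_7(53) = 7^2 + 4. Bump = 68. G_3 = 67.
G_3 = 67. HB_8(67) = 8^2 + 3. Bump = 84. G_4 = 83.
G_4 = 83. HB_9(83) = 9^2 + 2. Bump = 102. G_5 = 101.

18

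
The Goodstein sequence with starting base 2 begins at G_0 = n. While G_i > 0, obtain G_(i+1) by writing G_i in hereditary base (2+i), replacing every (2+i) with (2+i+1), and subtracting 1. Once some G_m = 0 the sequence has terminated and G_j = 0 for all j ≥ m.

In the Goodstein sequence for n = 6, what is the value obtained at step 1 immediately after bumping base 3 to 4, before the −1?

258

step 0: 6 = 2^2 + 2; sub 3 for 2: 3^3 + 3; = 30; G_1 = 30−1 = 29
step 1: 29 = 3^3 + 2; sub 4 for 3: 4^4 + 2; = 258; G_2 = 258−1 = 257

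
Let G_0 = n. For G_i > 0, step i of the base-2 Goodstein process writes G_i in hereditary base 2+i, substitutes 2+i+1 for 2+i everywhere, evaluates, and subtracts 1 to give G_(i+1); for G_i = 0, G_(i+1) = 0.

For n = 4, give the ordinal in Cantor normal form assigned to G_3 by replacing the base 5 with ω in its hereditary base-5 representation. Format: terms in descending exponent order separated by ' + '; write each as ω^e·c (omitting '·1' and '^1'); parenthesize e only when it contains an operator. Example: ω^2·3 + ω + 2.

ω^2·2 + ω·2

i=0: 4 = 2^2 (b=2); 2→3: 3^3 = 27; 27−1 = 26
i=1: 26 = 2·3^2 + 2·3 + 2 (b=3); 3→4: 2·4^2 + 2·4 + 2 = 42; 42−1 = 41
i=2: 41 = 2·4^2 + 2·4 + 1 (b=4); 4→5: 2·5^2 + 2·5 + 1 = 61; 61−1 = 60
i=3: 60 = 2·5^2 + 2·5 (b=5); 5→6: 2·6^2 + 2·6 = 84; 84−1 = 83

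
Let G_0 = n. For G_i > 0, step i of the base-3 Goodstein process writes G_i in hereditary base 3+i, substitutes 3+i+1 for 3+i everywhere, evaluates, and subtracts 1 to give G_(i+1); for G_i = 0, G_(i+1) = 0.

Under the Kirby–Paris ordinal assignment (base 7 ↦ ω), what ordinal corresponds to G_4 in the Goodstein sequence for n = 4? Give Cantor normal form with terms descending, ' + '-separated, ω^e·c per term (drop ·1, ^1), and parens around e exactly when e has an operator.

G_0 = 4. HB_3(4) = 3 + 1. Bump = 5. G_1 = 4.
G_1 = 4. HB_4(4) = 4. Bump = 5. G_2 = 4.
G_2 = 4. HB_5(4) = 4. Bump = 4. G_3 = 3.
G_3 = 3. HB_6(3) = 3. Bump = 3. G_4 = 2.
G_4 = 2. HB_7(2) = 2. Bump = 2. G_5 = 1.

2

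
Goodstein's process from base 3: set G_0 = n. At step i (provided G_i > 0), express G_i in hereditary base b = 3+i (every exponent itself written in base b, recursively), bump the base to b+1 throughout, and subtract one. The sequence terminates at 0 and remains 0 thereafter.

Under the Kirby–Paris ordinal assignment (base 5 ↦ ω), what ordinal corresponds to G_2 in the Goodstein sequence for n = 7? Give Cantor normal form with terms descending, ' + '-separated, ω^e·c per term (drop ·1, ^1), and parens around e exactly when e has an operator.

i=0: 7 = 2·3 + 1 (b=3); 3→4: 2·4 + 1 = 9; 9−1 = 8
i=1: 8 = 2·4 (b=4); 4→5: 2·5 = 10; 10−1 = 9

ω + 4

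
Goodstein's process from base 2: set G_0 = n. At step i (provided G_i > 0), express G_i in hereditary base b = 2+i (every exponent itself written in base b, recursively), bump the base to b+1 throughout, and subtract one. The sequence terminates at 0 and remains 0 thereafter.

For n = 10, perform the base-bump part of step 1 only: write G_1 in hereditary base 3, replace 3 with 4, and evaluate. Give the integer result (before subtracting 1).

1026

base 2: 10 = 2^(2 + 1) + 2; at 3: 3^(3 + 1) + 3 = 84; next = 83
base 3: 83 = 3^(3 + 1) + 2; at 4: 4^(4 + 1) + 2 = 1026; next = 1025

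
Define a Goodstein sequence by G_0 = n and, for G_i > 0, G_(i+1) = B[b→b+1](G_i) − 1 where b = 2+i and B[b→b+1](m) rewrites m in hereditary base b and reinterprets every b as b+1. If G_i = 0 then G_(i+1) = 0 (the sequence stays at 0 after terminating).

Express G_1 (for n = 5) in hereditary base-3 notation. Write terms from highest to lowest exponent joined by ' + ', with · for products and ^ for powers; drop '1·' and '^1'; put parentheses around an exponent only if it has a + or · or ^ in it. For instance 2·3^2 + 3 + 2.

step 0: 5 = 2^2 + 1; sub 3 for 2: 3^3 + 1; = 28; G_1 = 28−1 = 27
step 1: 27 = 3^3; sub 4 for 3: 4^4; = 256; G_2 = 256−1 = 255

3^3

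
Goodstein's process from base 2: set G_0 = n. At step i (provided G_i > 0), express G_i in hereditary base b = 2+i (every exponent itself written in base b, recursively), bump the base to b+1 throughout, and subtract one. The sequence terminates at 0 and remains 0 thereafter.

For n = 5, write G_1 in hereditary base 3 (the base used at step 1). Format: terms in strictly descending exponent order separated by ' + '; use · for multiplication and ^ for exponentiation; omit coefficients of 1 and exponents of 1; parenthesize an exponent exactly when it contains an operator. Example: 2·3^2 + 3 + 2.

3^3

[0] 5 ≡ 2^2 + 1 (base 2). Lift 3: 28. −1: 27.
[1] 27 ≡ 3^3 (base 3). Lift 4: 256. −1: 255.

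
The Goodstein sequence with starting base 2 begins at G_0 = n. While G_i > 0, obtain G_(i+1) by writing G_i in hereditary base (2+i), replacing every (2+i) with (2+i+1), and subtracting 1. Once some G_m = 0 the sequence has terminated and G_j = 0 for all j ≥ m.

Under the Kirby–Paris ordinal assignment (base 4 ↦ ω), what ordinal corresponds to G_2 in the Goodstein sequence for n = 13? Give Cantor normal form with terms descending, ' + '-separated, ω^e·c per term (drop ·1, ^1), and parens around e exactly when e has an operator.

ω^(ω + 1) + ω^3·3 + ω^2·3 + ω·3 + 3

(0) 13|_2 = 2^(2 + 1) + 2^2 + 1 ↦ 3^(3 + 1) + 3^3 + 1|_3 = 109 ⇒ 108
(1) 108|_3 = 3^(3 + 1) + 3^3 ↦ 4^(4 + 1) + 4^4|_4 = 1280 ⇒ 1279
(2) 1279|_4 = 4^(4 + 1) + 3·4^3 + 3·4^2 + 3·4 + 3 ↦ 5^(5 + 1) + 3·5^3 + 3·5^2 + 3·5 + 3|_5 = 16093 ⇒ 16092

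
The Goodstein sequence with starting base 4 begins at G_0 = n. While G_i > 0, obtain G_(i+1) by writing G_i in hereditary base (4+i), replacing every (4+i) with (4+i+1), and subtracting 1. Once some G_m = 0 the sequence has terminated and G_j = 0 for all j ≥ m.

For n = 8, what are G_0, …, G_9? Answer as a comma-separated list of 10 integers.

step 0: 8 = 2·4; sub 5 for 4: 2·5; = 10; G_1 = 10−1 = 9
step 1: 9 = 5 + 4; sub 6 for 5: 6 + 4; = 10; G_2 = 10−1 = 9
step 2: 9 = 6 + 3; sub 7 for 6: 7 + 3; = 10; G_3 = 10−1 = 9
step 3: 9 = 7 + 2; sub 8 for 7: 8 + 2; = 10; G_4 = 10−1 = 9
step 4: 9 = 8 + 1; sub 9 for 8: 9 + 1; = 10; G_5 = 10−1 = 9
step 5: 9 = 9; sub 10 for 9: 10; = 10; G_6 = 10−1 = 9
step 6: 9 = 9; sub 11 for 10: 9; = 9; G_7 = 9−1 = 8
step 7: 8 = 8; sub 12 for 11: 8; = 8; G_8 = 8−1 = 7
step 8: 7 = 7; sub 13 for 12: 7; = 7; G_9 = 7−1 = 6

8, 9, 9, 9, 9, 9, 9, 8, 7, 6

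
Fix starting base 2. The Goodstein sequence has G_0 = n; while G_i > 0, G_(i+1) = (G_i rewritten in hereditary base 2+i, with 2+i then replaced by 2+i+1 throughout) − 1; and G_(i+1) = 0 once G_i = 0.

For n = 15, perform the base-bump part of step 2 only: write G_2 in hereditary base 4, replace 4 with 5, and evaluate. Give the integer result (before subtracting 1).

base 2: 15 = 2^(2 + 1) + 2^2 + 2 + 1; at 3: 3^(3 + 1) + 3^3 + 3 + 1 = 112; next = 111
base 3: 111 = 3^(3 + 1) + 3^3 + 3; at 4: 4^(4 + 1) + 4^4 + 4 = 1284; next = 1283
base 4: 1283 = 4^(4 + 1) + 4^4 + 3; at 5: 5^(5 + 1) + 5^5 + 3 = 18753; next = 18752

18753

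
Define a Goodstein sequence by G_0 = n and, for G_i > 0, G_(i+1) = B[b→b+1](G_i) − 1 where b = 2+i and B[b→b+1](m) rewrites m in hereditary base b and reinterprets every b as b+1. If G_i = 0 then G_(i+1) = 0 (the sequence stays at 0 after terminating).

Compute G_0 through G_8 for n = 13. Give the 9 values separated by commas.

[0] 13 ≡ 2^(2 + 1) + 2^2 + 1 (base 2). Lift 3: 109. −1: 108.
[1] 108 ≡ 3^(3 + 1) + 3^3 (base 3). Lift 4: 1280. −1: 1279.
[2] 1279 ≡ 4^(4 + 1) + 3·4^3 + 3·4^2 + 3·4 + 3 (base 4). Lift 5: 16093. −1: 16092.
[3] 16092 ≡ 5^(5 + 1) + 3·5^3 + 3·5^2 + 3·5 + 2 (base 5). Lift 6: 280712. −1: 280711.
[4] 280711 ≡ 6^(6 + 1) + 3·6^3 + 3·6^2 + 3·6 + 1 (base 6). Lift 7: 5765999. −1: 5765998.
[5] 5765998 ≡ 7^(7 + 1) + 3·7^3 + 3·7^2 + 3·7 (base 7). Lift 8: 134219480. −1: 134219479.
[6] 134219479 ≡ 8^(8 + 1) + 3·8^3 + 3·8^2 + 2·8 + 7 (base 8). Lift 9: 3486786856. −1: 3486786855.
[7] 3486786855 ≡ 9^(9 + 1) + 3·9^3 + 3·9^2 + 2·9 + 6 (base 9). Lift 10: 100000003326. −1: 100000003325.

13, 108, 1279, 16092, 280711, 5765998, 134219479, 3486786855, 100000003325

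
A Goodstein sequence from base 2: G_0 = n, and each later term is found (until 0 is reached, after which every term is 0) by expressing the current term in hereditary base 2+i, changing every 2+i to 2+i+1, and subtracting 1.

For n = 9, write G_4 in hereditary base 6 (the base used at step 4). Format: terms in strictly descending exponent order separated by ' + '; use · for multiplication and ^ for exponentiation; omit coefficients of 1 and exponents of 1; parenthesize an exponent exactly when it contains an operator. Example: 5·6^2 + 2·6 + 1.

base 2: 9 = 2^(2 + 1) + 1; at 3: 3^(3 + 1) + 1 = 82; next = 81
base 3: 81 = 3^(3 + 1); at 4: 4^(4 + 1) = 1024; next = 1023
base 4: 1023 = 3·4^4 + 3·4^3 + 3·4^2 + 3·4 + 3; at 5: 3·5^5 + 3·5^3 + 3·5^2 + 3·5 + 3 = 9843; next = 9842
base 5: 9842 = 3·5^5 + 3·5^3 + 3·5^2 + 3·5 + 2; at 6: 3·6^6 + 3·6^3 + 3·6^2 + 3·6 + 2 = 140744; next = 140743
base 6: 140743 = 3·6^6 + 3·6^3 + 3·6^2 + 3·6 + 1; at 7: 3·7^7 + 3·7^3 + 3·7^2 + 3·7 + 1 = 2471827; next = 2471826

3·6^6 + 3·6^3 + 3·6^2 + 3·6 + 1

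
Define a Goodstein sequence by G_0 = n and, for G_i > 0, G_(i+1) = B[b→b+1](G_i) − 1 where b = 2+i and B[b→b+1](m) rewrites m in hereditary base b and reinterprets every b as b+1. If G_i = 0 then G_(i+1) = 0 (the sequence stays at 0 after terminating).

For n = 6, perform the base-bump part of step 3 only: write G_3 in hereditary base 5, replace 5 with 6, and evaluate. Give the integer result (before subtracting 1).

[0] 6 ≡ 2^2 + 2 (base 2). Lift 3: 30. −1: 29.
[1] 29 ≡ 3^3 + 2 (base 3). Lift 4: 258. −1: 257.
[2] 257 ≡ 4^4 + 1 (base 4). Lift 5: 3126. −1: 3125.
[3] 3125 ≡ 5^5 (base 5). Lift 6: 46656. −1: 46655.

46656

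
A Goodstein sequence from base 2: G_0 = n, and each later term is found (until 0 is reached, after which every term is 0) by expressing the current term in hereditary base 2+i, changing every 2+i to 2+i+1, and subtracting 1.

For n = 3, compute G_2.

3

[0] 3 ≡ 2 + 1 (base 2). Lift 3: 4. −1: 3.
[1] 3 ≡ 3 (base 3). Lift 4: 4. −1: 3.
[2] 3 ≡ 3 (base 4). Lift 5: 3. −1: 2.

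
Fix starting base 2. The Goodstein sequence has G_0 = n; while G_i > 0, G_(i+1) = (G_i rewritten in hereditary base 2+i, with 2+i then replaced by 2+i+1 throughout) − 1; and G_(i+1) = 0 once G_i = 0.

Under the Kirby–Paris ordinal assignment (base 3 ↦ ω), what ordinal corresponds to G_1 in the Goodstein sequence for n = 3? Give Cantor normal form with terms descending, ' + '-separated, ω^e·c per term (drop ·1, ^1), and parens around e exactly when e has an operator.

ω

[0] 3 ≡ 2 + 1 (base 2). Lift 3: 4. −1: 3.
[1] 3 ≡ 3 (base 3). Lift 4: 4. −1: 3.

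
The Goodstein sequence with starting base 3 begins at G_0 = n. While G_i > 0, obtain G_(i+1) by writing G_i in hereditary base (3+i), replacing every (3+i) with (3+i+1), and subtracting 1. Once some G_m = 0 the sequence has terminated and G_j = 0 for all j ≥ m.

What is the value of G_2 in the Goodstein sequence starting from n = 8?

G_0 = 8. HB_3(8) = 2·3 + 2. Bump = 10. G_1 = 9.
G_1 = 9. HB_4(9) = 2·4 + 1. Bump = 11. G_2 = 10.

10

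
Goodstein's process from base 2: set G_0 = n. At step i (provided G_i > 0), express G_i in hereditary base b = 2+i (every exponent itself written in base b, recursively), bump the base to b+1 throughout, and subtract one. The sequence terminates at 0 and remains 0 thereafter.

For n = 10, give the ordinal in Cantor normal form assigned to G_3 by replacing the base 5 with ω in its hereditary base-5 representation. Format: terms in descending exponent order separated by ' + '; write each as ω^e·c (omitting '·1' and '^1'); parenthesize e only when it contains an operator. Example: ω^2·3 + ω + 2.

ω^(ω + 1)

(0) 10|_2 = 2^(2 + 1) + 2 ↦ 3^(3 + 1) + 3|_3 = 84 ⇒ 83
(1) 83|_3 = 3^(3 + 1) + 2 ↦ 4^(4 + 1) + 2|_4 = 1026 ⇒ 1025
(2) 1025|_4 = 4^(4 + 1) + 1 ↦ 5^(5 + 1) + 1|_5 = 15626 ⇒ 15625
(3) 15625|_5 = 5^(5 + 1) ↦ 6^(6 + 1)|_6 = 279936 ⇒ 279935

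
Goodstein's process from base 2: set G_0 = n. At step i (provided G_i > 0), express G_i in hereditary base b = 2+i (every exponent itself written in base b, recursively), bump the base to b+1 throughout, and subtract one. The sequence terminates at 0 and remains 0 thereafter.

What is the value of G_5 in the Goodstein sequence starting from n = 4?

109

i=0: 4 = 2^2 (b=2); 2→3: 3^3 = 27; 27−1 = 26
i=1: 26 = 2·3^2 + 2·3 + 2 (b=3); 3→4: 2·4^2 + 2·4 + 2 = 42; 42−1 = 41
i=2: 41 = 2·4^2 + 2·4 + 1 (b=4); 4→5: 2·5^2 + 2·5 + 1 = 61; 61−1 = 60
i=3: 60 = 2·5^2 + 2·5 (b=5); 5→6: 2·6^2 + 2·6 = 84; 84−1 = 83
i=4: 83 = 2·6^2 + 6 + 5 (b=6); 6→7: 2·7^2 + 7 + 5 = 110; 110−1 = 109
i=5: 109 = 2·7^2 + 7 + 4 (b=7); 7→8: 2·8^2 + 8 + 4 = 140; 140−1 = 139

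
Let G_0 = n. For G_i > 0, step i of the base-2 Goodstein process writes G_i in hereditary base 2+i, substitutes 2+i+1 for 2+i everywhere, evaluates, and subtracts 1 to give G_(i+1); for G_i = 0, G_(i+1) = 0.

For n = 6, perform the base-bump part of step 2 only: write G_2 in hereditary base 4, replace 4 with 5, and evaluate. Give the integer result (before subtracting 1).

(0) 6|_2 = 2^2 + 2 ↦ 3^3 + 3|_3 = 30 ⇒ 29
(1) 29|_3 = 3^3 + 2 ↦ 4^4 + 2|_4 = 258 ⇒ 257

3126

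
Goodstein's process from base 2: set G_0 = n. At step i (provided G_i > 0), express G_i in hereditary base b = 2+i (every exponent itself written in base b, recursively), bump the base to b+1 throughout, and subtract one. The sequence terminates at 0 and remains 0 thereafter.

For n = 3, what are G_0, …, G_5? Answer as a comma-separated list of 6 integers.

3, 3, 3, 2, 1, 0

G_0 = 3. HB_2(3) = 2 + 1. Bump = 4. G_1 = 3.
G_1 = 3. HB_3(3) = 3. Bump = 4. G_2 = 3.
G_2 = 3. HB_4(3) = 3. Bump = 3. G_3 = 2.
G_3 = 2. HB_5(2) = 2. Bump = 2. G_4 = 1.
G_4 = 1. HB_6(1) = 1. Bump = 1. G_5 = 0.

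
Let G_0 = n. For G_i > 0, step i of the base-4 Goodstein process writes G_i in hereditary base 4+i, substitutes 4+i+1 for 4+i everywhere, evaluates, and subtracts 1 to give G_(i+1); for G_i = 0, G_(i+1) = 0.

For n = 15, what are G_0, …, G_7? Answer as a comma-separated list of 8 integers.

base 4: 15 = 3·4 + 3; at 5: 3·5 + 3 = 18; next = 17
base 5: 17 = 3·5 + 2; at 6: 3·6 + 2 = 20; next = 19
base 6: 19 = 3·6 + 1; at 7: 3·7 + 1 = 22; next = 21
base 7: 21 = 3·7; at 8: 3·8 = 24; next = 23
base 8: 23 = 2·8 + 7; at 9: 2·9 + 7 = 25; next = 24
base 9: 24 = 2·9 + 6; at 10: 2·10 + 6 = 26; next = 25
base 10: 25 = 2·10 + 5; at 11: 2·11 + 5 = 27; next = 26

15, 17, 19, 21, 23, 24, 25, 26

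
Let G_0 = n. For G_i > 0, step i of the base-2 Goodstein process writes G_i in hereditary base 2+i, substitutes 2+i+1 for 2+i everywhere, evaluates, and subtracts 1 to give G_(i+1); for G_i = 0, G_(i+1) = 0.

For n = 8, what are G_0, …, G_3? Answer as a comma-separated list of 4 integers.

8, 80, 553, 6310

(0) 8|_2 = 2^(2 + 1) ↦ 3^(3 + 1)|_3 = 81 ⇒ 80
(1) 80|_3 = 2·3^3 + 2·3^2 + 2·3 + 2 ↦ 2·4^4 + 2·4^2 + 2·4 + 2|_4 = 554 ⇒ 553
(2) 553|_4 = 2·4^4 + 2·4^2 + 2·4 + 1 ↦ 2·5^5 + 2·5^2 + 2·5 + 1|_5 = 6311 ⇒ 6310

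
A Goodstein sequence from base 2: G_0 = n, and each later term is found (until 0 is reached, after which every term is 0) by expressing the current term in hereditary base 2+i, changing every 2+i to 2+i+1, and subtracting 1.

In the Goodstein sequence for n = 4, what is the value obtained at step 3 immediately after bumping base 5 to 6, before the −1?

84

G_0 = 4. HB_2(4) = 2^2. Bump = 27. G_1 = 26.
G_1 = 26. HB_3(26) = 2·3^2 + 2·3 + 2. Bump = 42. G_2 = 41.
G_2 = 41. HB_4(41) = 2·4^2 + 2·4 + 1. Bump = 61. G_3 = 60.
G_3 = 60. HB_5(60) = 2·5^2 + 2·5. Bump = 84. G_4 = 83.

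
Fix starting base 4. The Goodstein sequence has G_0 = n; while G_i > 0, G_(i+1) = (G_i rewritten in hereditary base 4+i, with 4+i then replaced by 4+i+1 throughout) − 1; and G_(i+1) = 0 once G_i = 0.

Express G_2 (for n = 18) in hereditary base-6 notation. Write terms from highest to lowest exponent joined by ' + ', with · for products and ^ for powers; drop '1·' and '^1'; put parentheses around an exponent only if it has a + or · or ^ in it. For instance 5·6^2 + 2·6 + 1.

G_0 = 18. HB_4(18) = 4^2 + 2. Bump = 27. G_1 = 26.
G_1 = 26. HB_5(26) = 5^2 + 1. Bump = 37. G_2 = 36.
G_2 = 36. HB_6(36) = 6^2. Bump = 49. G_3 = 48.

6^2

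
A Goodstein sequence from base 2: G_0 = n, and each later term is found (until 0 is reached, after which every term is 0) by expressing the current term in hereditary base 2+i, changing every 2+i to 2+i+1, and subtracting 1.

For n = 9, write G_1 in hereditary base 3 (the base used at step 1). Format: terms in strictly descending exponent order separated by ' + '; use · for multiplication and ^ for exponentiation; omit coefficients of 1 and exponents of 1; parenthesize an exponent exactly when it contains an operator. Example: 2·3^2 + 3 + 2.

3^(3 + 1)

(0) 9|_2 = 2^(2 + 1) + 1 ↦ 3^(3 + 1) + 1|_3 = 82 ⇒ 81
(1) 81|_3 = 3^(3 + 1) ↦ 4^(4 + 1)|_4 = 1024 ⇒ 1023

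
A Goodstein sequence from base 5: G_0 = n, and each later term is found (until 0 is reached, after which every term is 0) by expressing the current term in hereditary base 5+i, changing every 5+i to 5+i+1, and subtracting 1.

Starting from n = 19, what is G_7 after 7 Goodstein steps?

31

i=0: 19 = 3·5 + 4 (b=5); 5→6: 3·6 + 4 = 22; 22−1 = 21
i=1: 21 = 3·6 + 3 (b=6); 6→7: 3·7 + 3 = 24; 24−1 = 23
i=2: 23 = 3·7 + 2 (b=7); 7→8: 3·8 + 2 = 26; 26−1 = 25
i=3: 25 = 3·8 + 1 (b=8); 8→9: 3·9 + 1 = 28; 28−1 = 27
i=4: 27 = 3·9 (b=9); 9→10: 3·10 = 30; 30−1 = 29
i=5: 29 = 2·10 + 9 (b=10); 10→11: 2·11 + 9 = 31; 31−1 = 30
i=6: 30 = 2·11 + 8 (b=11); 11→12: 2·12 + 8 = 32; 32−1 = 31
i=7: 31 = 2·12 + 7 (b=12); 12→13: 2·13 + 7 = 33; 33−1 = 32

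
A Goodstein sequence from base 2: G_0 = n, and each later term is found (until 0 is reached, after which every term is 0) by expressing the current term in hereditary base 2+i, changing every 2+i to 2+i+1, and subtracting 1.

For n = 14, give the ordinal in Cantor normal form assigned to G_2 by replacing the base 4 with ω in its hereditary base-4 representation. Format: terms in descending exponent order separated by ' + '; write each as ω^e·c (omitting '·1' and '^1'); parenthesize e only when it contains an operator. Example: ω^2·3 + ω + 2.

base 2: 14 = 2^(2 + 1) + 2^2 + 2; at 3: 3^(3 + 1) + 3^3 + 3 = 111; next = 110
base 3: 110 = 3^(3 + 1) + 3^3 + 2; at 4: 4^(4 + 1) + 4^4 + 2 = 1282; next = 1281
base 4: 1281 = 4^(4 + 1) + 4^4 + 1; at 5: 5^(5 + 1) + 5^5 + 1 = 18751; next = 18750

ω^(ω + 1) + ω^ω + 1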